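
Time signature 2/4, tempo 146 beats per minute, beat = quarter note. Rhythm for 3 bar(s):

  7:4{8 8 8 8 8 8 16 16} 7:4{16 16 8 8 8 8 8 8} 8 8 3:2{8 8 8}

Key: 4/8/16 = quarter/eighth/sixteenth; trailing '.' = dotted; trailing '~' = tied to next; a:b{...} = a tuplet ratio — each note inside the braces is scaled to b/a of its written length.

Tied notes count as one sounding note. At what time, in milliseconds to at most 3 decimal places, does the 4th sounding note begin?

1. 0.0ms @ 0 + 117.417ms (2/7)
2. 117.417ms @ 2/7 + 117.417ms (2/7)
3. 234.834ms @ 4/7 + 117.417ms (2/7)
4. 352.25ms @ 6/7 + 117.417ms (2/7)
5. 469.667ms @ 8/7 + 117.417ms (2/7)
6. 587.084ms @ 10/7 + 117.417ms (2/7)
7. 704.501ms @ 12/7 + 58.708ms (1/7)
8. 763.209ms @ 13/7 + 58.708ms (1/7)
9. 821.918ms @ 2 + 58.708ms (1/7)
10. 880.626ms @ 15/7 + 58.708ms (1/7)
11. 939.335ms @ 16/7 + 117.417ms (2/7)
12. 1056.751ms @ 18/7 + 117.417ms (2/7)
13. 1174.168ms @ 20/7 + 117.417ms (2/7)
14. 1291.585ms @ 22/7 + 117.417ms (2/7)
15. 1409.002ms @ 24/7 + 117.417ms (2/7)
16. 1526.419ms @ 26/7 + 117.417ms (2/7)
17. 1643.836ms @ 4 + 205.479ms (1/2)
18. 1849.315ms @ 9/2 + 205.479ms (1/2)
19. 2054.795ms @ 5 + 136.986ms (1/3)
20. 2191.781ms @ 16/3 + 136.986ms (1/3)
21. 2328.767ms @ 17/3 + 136.986ms (1/3)

note 4 onset = 6/7b = 352.25ms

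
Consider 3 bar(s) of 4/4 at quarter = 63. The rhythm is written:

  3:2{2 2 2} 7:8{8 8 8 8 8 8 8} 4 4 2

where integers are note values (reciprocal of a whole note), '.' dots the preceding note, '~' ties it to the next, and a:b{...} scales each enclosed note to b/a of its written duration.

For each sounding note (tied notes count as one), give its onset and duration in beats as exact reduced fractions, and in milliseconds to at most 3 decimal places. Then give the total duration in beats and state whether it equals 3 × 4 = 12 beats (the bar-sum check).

1) 0.0ms=0b +1269.841ms=4/3b
2) 1269.841ms=4/3b +1269.841ms=4/3b
3) 2539.683ms=8/3b +1269.841ms=4/3b
4) 3809.524ms=4b +544.218ms=4/7b
5) 4353.741ms=32/7b +544.218ms=4/7b
6) 4897.959ms=36/7b +544.218ms=4/7b
7) 5442.177ms=40/7b +544.218ms=4/7b
8) 5986.395ms=44/7b +544.218ms=4/7b
9) 6530.612ms=48/7b +544.218ms=4/7b
10) 7074.83ms=52/7b +544.218ms=4/7b
11) 7619.048ms=8b +952.381ms=1b
12) 8571.429ms=9b +952.381ms=1b
13) 9523.81ms=10b +1904.762ms=2b
Σ=12b of 12 (63bpm 4/4) — PASS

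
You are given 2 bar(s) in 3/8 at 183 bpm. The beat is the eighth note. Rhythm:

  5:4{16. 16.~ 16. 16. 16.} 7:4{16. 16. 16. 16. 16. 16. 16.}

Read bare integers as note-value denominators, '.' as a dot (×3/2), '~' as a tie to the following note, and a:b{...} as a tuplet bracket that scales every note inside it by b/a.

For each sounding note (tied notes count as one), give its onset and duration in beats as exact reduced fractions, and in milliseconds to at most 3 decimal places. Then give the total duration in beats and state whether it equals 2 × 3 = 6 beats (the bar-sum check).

1) 0.0ms=0b +196.721ms=3/5b
2) 196.721ms=3/5b +393.443ms=6/5b
3) 590.164ms=9/5b +196.721ms=3/5b
4) 786.885ms=12/5b +196.721ms=3/5b
5) 983.607ms=3b +140.515ms=3/7b
6) 1124.122ms=24/7b +140.515ms=3/7b
7) 1264.637ms=27/7b +140.515ms=3/7b
8) 1405.152ms=30/7b +140.515ms=3/7b
9) 1545.667ms=33/7b +140.515ms=3/7b
10) 1686.183ms=36/7b +140.515ms=3/7b
11) 1826.698ms=39/7b +140.515ms=3/7b
Σ=6b of 6 (183bpm 3/8) — PASS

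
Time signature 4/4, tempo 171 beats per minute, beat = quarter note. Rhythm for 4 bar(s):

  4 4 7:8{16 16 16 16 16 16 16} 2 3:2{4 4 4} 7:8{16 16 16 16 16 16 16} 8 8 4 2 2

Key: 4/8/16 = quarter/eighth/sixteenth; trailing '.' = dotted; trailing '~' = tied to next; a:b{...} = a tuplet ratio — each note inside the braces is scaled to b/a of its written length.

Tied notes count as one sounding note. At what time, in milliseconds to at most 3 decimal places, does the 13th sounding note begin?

note 13 onset = 22/3b = 2573.099ms

1. 0.0ms @ 0 + 350.877ms (1)
2. 350.877ms @ 1 + 350.877ms (1)
3. 701.754ms @ 2 + 100.251ms (2/7)
4. 802.005ms @ 16/7 + 100.251ms (2/7)
5. 902.256ms @ 18/7 + 100.251ms (2/7)
6. 1002.506ms @ 20/7 + 100.251ms (2/7)
7. 1102.757ms @ 22/7 + 100.251ms (2/7)
8. 1203.008ms @ 24/7 + 100.251ms (2/7)
9. 1303.258ms @ 26/7 + 100.251ms (2/7)
10. 1403.509ms @ 4 + 701.754ms (2)
11. 2105.263ms @ 6 + 233.918ms (2/3)
12. 2339.181ms @ 20/3 + 233.918ms (2/3)
13. 2573.099ms @ 22/3 + 233.918ms (2/3)
14. 2807.018ms @ 8 + 100.251ms (2/7)
15. 2907.268ms @ 58/7 + 100.251ms (2/7)
16. 3007.519ms @ 60/7 + 100.251ms (2/7)
17. 3107.769ms @ 62/7 + 100.251ms (2/7)
18. 3208.02ms @ 64/7 + 100.251ms (2/7)
19. 3308.271ms @ 66/7 + 100.251ms (2/7)
20. 3408.521ms @ 68/7 + 100.251ms (2/7)
21. 3508.772ms @ 10 + 175.439ms (1/2)
22. 3684.211ms @ 21/2 + 175.439ms (1/2)
23. 3859.649ms @ 11 + 350.877ms (1)
24. 4210.526ms @ 12 + 701.754ms (2)
25. 4912.281ms @ 14 + 701.754ms (2)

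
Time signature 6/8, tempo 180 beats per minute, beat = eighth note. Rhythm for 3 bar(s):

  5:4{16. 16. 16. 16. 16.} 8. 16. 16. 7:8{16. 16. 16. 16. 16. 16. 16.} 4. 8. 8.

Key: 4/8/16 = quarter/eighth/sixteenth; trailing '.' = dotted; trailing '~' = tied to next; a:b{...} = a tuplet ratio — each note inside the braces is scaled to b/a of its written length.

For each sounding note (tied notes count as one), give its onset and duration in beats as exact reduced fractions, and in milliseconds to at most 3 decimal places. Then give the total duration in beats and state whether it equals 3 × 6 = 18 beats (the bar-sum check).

1) 0.0ms=0b +200.0ms=3/5b
2) 200.0ms=3/5b +200.0ms=3/5b
3) 400.0ms=6/5b +200.0ms=3/5b
4) 600.0ms=9/5b +200.0ms=3/5b
5) 800.0ms=12/5b +200.0ms=3/5b
6) 1000.0ms=3b +500.0ms=3/2b
7) 1500.0ms=9/2b +250.0ms=3/4b
8) 1750.0ms=21/4b +250.0ms=3/4b
9) 2000.0ms=6b +285.714ms=6/7b
10) 2285.714ms=48/7b +285.714ms=6/7b
11) 2571.429ms=54/7b +285.714ms=6/7b
12) 2857.143ms=60/7b +285.714ms=6/7b
13) 3142.857ms=66/7b +285.714ms=6/7b
14) 3428.571ms=72/7b +285.714ms=6/7b
15) 3714.286ms=78/7b +285.714ms=6/7b
16) 4000.0ms=12b +1000.0ms=3b
17) 5000.0ms=15b +500.0ms=3/2b
18) 5500.0ms=33/2b +500.0ms=3/2b
Σ=18b of 18 (180bpm 6/8) — PASS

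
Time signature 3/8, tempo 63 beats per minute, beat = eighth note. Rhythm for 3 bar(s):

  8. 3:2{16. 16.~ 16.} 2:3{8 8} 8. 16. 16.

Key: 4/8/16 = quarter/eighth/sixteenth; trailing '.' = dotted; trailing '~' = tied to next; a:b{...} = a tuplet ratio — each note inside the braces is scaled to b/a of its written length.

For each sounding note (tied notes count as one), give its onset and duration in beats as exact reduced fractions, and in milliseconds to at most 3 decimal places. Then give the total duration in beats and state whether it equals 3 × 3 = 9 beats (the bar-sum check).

1) 0.0ms=0b +1428.571ms=3/2b
2) 1428.571ms=3/2b +476.19ms=1/2b
3) 1904.762ms=2b +952.381ms=1b
4) 2857.143ms=3b +1428.571ms=3/2b
5) 4285.714ms=9/2b +1428.571ms=3/2b
6) 5714.286ms=6b +1428.571ms=3/2b
7) 7142.857ms=15/2b +714.286ms=3/4b
8) 7857.143ms=33/4b +714.286ms=3/4b
Σ=9b of 9 (63bpm 3/8) — PASS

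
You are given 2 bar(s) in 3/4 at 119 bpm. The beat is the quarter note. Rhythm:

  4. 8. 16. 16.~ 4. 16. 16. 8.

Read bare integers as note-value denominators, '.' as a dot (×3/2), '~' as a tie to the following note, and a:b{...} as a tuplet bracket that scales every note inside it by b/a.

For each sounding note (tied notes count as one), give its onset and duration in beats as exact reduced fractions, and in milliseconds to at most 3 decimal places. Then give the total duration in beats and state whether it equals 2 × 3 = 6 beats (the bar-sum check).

1) 0.0ms=0b +756.303ms=3/2b
2) 756.303ms=3/2b +378.151ms=3/4b
3) 1134.454ms=9/4b +189.076ms=3/8b
4) 1323.529ms=21/8b +945.378ms=15/8b
5) 2268.908ms=9/2b +189.076ms=3/8b
6) 2457.983ms=39/8b +189.076ms=3/8b
7) 2647.059ms=21/4b +378.151ms=3/4b
Σ=6b of 6 (119bpm 3/4) — PASS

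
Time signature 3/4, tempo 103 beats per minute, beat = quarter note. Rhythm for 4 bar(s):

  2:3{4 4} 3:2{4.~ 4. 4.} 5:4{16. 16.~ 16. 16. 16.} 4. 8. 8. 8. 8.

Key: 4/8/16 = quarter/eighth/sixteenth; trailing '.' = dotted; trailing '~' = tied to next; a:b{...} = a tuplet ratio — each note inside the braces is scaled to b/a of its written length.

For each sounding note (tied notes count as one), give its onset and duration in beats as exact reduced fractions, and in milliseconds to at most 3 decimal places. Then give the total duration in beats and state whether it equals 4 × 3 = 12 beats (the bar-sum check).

1) 0.0ms=0b +873.786ms=3/2b
2) 873.786ms=3/2b +873.786ms=3/2b
3) 1747.573ms=3b +1165.049ms=2b
4) 2912.621ms=5b +582.524ms=1b
5) 3495.146ms=6b +174.757ms=3/10b
6) 3669.903ms=63/10b +349.515ms=3/5b
7) 4019.417ms=69/10b +174.757ms=3/10b
8) 4194.175ms=36/5b +174.757ms=3/10b
9) 4368.932ms=15/2b +873.786ms=3/2b
10) 5242.718ms=9b +436.893ms=3/4b
11) 5679.612ms=39/4b +436.893ms=3/4b
12) 6116.505ms=21/2b +436.893ms=3/4b
13) 6553.398ms=45/4b +436.893ms=3/4b
Σ=12b of 12 (103bpm 3/4) — PASS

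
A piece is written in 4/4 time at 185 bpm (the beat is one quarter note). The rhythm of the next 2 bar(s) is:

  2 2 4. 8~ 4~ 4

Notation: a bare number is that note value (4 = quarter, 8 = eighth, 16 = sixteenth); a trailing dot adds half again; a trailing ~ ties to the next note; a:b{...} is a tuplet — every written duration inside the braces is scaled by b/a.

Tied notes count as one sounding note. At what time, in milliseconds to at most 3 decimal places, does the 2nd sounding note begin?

1. 0.0ms @ 0 + 648.649ms (2)
2. 648.649ms @ 2 + 648.649ms (2)
3. 1297.297ms @ 4 + 486.486ms (3/2)
4. 1783.784ms @ 11/2 + 810.811ms (5/2)

note 2 onset = 2b = 648.649ms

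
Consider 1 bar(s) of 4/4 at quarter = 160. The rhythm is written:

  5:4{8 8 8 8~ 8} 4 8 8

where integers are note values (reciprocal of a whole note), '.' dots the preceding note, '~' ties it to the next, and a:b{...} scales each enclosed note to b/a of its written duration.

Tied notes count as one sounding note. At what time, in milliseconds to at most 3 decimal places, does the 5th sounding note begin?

note 5 onset = 2b = 750.0ms

1. 0.0ms @ 0 + 150.0ms (2/5)
2. 150.0ms @ 2/5 + 150.0ms (2/5)
3. 300.0ms @ 4/5 + 150.0ms (2/5)
4. 450.0ms @ 6/5 + 300.0ms (4/5)
5. 750.0ms @ 2 + 375.0ms (1)
6. 1125.0ms @ 3 + 187.5ms (1/2)
7. 1312.5ms @ 7/2 + 187.5ms (1/2)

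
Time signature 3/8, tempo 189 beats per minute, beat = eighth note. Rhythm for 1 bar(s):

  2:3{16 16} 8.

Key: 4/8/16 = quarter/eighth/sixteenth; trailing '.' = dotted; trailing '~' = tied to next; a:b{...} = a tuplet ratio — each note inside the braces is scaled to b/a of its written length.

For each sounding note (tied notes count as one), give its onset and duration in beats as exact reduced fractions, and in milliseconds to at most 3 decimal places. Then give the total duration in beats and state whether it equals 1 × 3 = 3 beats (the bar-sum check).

1) 0.0ms=0b +238.095ms=3/4b
2) 238.095ms=3/4b +238.095ms=3/4b
3) 476.19ms=3/2b +476.19ms=3/2b
Σ=3b of 3 (189bpm 3/8) — PASS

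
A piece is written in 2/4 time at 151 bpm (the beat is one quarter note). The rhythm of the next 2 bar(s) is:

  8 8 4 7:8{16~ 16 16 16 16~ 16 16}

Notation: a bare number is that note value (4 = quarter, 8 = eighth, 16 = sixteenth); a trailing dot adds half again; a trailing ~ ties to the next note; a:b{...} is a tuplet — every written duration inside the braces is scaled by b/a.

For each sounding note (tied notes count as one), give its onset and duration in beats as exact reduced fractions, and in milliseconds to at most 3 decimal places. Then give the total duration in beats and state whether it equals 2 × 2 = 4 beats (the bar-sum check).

1) 0.0ms=0b +198.675ms=1/2b
2) 198.675ms=1/2b +198.675ms=1/2b
3) 397.351ms=1b +397.351ms=1b
4) 794.702ms=2b +227.058ms=4/7b
5) 1021.76ms=18/7b +113.529ms=2/7b
6) 1135.289ms=20/7b +113.529ms=2/7b
7) 1248.817ms=22/7b +227.058ms=4/7b
8) 1475.875ms=26/7b +113.529ms=2/7b
Σ=4b of 4 (151bpm 2/4) — PASS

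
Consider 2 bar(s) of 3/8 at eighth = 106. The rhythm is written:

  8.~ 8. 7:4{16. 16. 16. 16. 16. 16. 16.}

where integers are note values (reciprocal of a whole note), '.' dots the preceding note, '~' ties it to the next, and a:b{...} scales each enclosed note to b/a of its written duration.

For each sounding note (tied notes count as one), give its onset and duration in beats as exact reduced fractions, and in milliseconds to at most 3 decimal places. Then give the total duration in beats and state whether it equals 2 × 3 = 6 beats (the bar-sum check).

1) 0.0ms=0b +1698.113ms=3b
2) 1698.113ms=3b +242.588ms=3/7b
3) 1940.701ms=24/7b +242.588ms=3/7b
4) 2183.288ms=27/7b +242.588ms=3/7b
5) 2425.876ms=30/7b +242.588ms=3/7b
6) 2668.464ms=33/7b +242.588ms=3/7b
7) 2911.051ms=36/7b +242.588ms=3/7b
8) 3153.639ms=39/7b +242.588ms=3/7b
Σ=6b of 6 (106bpm 3/8) — PASS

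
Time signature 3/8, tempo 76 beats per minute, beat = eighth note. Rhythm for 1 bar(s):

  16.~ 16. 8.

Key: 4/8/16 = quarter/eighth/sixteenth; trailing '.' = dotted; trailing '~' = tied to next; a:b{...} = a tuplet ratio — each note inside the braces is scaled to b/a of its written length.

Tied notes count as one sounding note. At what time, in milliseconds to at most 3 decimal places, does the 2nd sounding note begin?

1. 0.0ms @ 0 + 1184.211ms (3/2)
2. 1184.211ms @ 3/2 + 1184.211ms (3/2)

note 2 onset = 3/2b = 1184.211ms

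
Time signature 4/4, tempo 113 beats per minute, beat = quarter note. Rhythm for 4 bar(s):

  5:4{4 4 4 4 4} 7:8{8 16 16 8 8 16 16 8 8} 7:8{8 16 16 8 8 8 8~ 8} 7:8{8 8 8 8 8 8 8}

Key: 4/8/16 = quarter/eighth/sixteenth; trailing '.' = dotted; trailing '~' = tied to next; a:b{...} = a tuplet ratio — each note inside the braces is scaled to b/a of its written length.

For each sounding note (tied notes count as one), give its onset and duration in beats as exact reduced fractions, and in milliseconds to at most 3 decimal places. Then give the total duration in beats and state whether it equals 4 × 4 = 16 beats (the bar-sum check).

1) 0.0ms=0b +424.779ms=4/5b
2) 424.779ms=4/5b +424.779ms=4/5b
3) 849.558ms=8/5b +424.779ms=4/5b
4) 1274.336ms=12/5b +424.779ms=4/5b
5) 1699.115ms=16/5b +424.779ms=4/5b
6) 2123.894ms=4b +303.413ms=4/7b
7) 2427.307ms=32/7b +151.707ms=2/7b
8) 2579.014ms=34/7b +151.707ms=2/7b
9) 2730.721ms=36/7b +303.413ms=4/7b
10) 3034.134ms=40/7b +303.413ms=4/7b
11) 3337.547ms=44/7b +151.707ms=2/7b
12) 3489.254ms=46/7b +151.707ms=2/7b
13) 3640.961ms=48/7b +303.413ms=4/7b
14) 3944.374ms=52/7b +303.413ms=4/7b
15) 4247.788ms=8b +303.413ms=4/7b
16) 4551.201ms=60/7b +151.707ms=2/7b
17) 4702.908ms=62/7b +151.707ms=2/7b
18) 4854.614ms=64/7b +303.413ms=4/7b
19) 5158.028ms=68/7b +303.413ms=4/7b
20) 5461.441ms=72/7b +303.413ms=4/7b
21) 5764.855ms=76/7b +606.827ms=8/7b
22) 6371.681ms=12b +303.413ms=4/7b
23) 6675.095ms=88/7b +303.413ms=4/7b
24) 6978.508ms=92/7b +303.413ms=4/7b
25) 7281.922ms=96/7b +303.413ms=4/7b
26) 7585.335ms=100/7b +303.413ms=4/7b
27) 7888.748ms=104/7b +303.413ms=4/7b
28) 8192.162ms=108/7b +303.413ms=4/7b
Σ=16b of 16 (113bpm 4/4) — PASS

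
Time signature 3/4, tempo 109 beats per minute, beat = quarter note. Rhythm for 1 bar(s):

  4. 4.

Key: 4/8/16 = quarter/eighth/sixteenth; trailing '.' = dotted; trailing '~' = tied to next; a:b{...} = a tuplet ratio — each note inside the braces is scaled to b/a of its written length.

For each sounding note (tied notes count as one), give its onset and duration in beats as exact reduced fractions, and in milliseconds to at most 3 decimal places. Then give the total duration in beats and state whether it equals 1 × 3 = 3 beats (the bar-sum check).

1) 0.0ms=0b +825.688ms=3/2b
2) 825.688ms=3/2b +825.688ms=3/2b
Σ=3b of 3 (109bpm 3/4) — PASS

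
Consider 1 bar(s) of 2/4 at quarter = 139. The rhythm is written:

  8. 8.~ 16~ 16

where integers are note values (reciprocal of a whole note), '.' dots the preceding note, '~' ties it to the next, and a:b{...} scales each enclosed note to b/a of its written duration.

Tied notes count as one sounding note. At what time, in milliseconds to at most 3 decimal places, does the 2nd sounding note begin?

note 2 onset = 3/4b = 323.741ms

1. 0.0ms @ 0 + 323.741ms (3/4)
2. 323.741ms @ 3/4 + 539.568ms (5/4)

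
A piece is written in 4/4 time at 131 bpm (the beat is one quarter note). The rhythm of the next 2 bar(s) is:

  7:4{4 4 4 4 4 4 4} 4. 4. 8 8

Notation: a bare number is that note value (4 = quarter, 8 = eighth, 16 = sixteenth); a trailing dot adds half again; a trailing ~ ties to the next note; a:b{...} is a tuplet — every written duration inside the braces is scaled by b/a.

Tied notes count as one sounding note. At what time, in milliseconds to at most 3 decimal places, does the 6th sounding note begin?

note 6 onset = 20/7b = 1308.615ms

1. 0.0ms @ 0 + 261.723ms (4/7)
2. 261.723ms @ 4/7 + 261.723ms (4/7)
3. 523.446ms @ 8/7 + 261.723ms (4/7)
4. 785.169ms @ 12/7 + 261.723ms (4/7)
5. 1046.892ms @ 16/7 + 261.723ms (4/7)
6. 1308.615ms @ 20/7 + 261.723ms (4/7)
7. 1570.338ms @ 24/7 + 261.723ms (4/7)
8. 1832.061ms @ 4 + 687.023ms (3/2)
9. 2519.084ms @ 11/2 + 687.023ms (3/2)
10. 3206.107ms @ 7 + 229.008ms (1/2)
11. 3435.115ms @ 15/2 + 229.008ms (1/2)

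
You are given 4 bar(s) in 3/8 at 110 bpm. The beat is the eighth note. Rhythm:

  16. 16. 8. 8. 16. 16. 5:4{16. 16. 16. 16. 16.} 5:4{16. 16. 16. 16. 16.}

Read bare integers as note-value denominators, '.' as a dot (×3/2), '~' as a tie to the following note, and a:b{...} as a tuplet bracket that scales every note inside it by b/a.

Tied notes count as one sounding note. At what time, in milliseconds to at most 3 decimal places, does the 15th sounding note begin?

1. 0.0ms @ 0 + 409.091ms (3/4)
2. 409.091ms @ 3/4 + 409.091ms (3/4)
3. 818.182ms @ 3/2 + 818.182ms (3/2)
4. 1636.364ms @ 3 + 818.182ms (3/2)
5. 2454.545ms @ 9/2 + 409.091ms (3/4)
6. 2863.636ms @ 21/4 + 409.091ms (3/4)
7. 3272.727ms @ 6 + 327.273ms (3/5)
8. 3600.0ms @ 33/5 + 327.273ms (3/5)
9. 3927.273ms @ 36/5 + 327.273ms (3/5)
10. 4254.545ms @ 39/5 + 327.273ms (3/5)
11. 4581.818ms @ 42/5 + 327.273ms (3/5)
12. 4909.091ms @ 9 + 327.273ms (3/5)
13. 5236.364ms @ 48/5 + 327.273ms (3/5)
14. 5563.636ms @ 51/5 + 327.273ms (3/5)
15. 5890.909ms @ 54/5 + 327.273ms (3/5)
16. 6218.182ms @ 57/5 + 327.273ms (3/5)

note 15 onset = 54/5b = 5890.909ms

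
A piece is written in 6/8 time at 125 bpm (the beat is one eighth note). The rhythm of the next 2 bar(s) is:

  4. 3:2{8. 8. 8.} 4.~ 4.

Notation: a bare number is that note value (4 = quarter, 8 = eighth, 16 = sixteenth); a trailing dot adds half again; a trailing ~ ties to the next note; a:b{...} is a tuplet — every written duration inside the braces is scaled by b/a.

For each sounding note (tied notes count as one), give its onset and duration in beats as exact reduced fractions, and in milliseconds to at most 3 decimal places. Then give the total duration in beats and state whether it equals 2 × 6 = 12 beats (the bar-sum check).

1) 0.0ms=0b +1440.0ms=3b
2) 1440.0ms=3b +480.0ms=1b
3) 1920.0ms=4b +480.0ms=1b
4) 2400.0ms=5b +480.0ms=1b
5) 2880.0ms=6b +2880.0ms=6b
Σ=12b of 12 (125bpm 6/8) — PASS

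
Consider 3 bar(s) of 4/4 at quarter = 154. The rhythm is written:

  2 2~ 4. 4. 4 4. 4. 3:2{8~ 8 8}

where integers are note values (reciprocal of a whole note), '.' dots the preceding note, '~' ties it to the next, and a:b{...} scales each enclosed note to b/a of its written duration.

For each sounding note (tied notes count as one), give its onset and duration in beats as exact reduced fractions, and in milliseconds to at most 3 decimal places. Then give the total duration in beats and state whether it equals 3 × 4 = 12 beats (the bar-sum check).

1) 0.0ms=0b +779.221ms=2b
2) 779.221ms=2b +1363.636ms=7/2b
3) 2142.857ms=11/2b +584.416ms=3/2b
4) 2727.273ms=7b +389.61ms=1b
5) 3116.883ms=8b +584.416ms=3/2b
6) 3701.299ms=19/2b +584.416ms=3/2b
7) 4285.714ms=11b +259.74ms=2/3b
8) 4545.455ms=35/3b +129.87ms=1/3b
Σ=12b of 12 (154bpm 4/4) — PASS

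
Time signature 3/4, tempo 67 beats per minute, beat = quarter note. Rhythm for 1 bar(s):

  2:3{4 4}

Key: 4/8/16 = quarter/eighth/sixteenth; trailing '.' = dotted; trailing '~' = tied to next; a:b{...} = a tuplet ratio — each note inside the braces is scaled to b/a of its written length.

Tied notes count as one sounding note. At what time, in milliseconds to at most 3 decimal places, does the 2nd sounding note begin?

note 2 onset = 3/2b = 1343.284ms

1. 0.0ms @ 0 + 1343.284ms (3/2)
2. 1343.284ms @ 3/2 + 1343.284ms (3/2)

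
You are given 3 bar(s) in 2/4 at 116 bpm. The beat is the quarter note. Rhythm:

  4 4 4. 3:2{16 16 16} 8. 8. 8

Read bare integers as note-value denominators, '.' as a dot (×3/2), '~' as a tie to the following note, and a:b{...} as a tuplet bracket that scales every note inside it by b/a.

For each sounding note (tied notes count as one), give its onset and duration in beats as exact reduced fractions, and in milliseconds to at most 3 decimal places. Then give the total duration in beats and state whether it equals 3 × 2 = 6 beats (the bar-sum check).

1) 0.0ms=0b +517.241ms=1b
2) 517.241ms=1b +517.241ms=1b
3) 1034.483ms=2b +775.862ms=3/2b
4) 1810.345ms=7/2b +86.207ms=1/6b
5) 1896.552ms=11/3b +86.207ms=1/6b
6) 1982.759ms=23/6b +86.207ms=1/6b
7) 2068.966ms=4b +387.931ms=3/4b
8) 2456.897ms=19/4b +387.931ms=3/4b
9) 2844.828ms=11/2b +258.621ms=1/2b
Σ=6b of 6 (116bpm 2/4) — PASS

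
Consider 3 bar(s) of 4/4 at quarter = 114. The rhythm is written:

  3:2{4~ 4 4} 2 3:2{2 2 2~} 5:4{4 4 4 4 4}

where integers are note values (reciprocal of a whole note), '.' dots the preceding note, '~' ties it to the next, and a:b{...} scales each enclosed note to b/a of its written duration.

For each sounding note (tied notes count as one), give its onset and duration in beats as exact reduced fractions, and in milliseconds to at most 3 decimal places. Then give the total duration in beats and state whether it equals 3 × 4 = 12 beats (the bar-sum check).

1) 0.0ms=0b +701.754ms=4/3b
2) 701.754ms=4/3b +350.877ms=2/3b
3) 1052.632ms=2b +1052.632ms=2b
4) 2105.263ms=4b +701.754ms=4/3b
5) 2807.018ms=16/3b +701.754ms=4/3b
6) 3508.772ms=20/3b +1122.807ms=32/15b
7) 4631.579ms=44/5b +421.053ms=4/5b
8) 5052.632ms=48/5b +421.053ms=4/5b
9) 5473.684ms=52/5b +421.053ms=4/5b
10) 5894.737ms=56/5b +421.053ms=4/5b
Σ=12b of 12 (114bpm 4/4) — PASS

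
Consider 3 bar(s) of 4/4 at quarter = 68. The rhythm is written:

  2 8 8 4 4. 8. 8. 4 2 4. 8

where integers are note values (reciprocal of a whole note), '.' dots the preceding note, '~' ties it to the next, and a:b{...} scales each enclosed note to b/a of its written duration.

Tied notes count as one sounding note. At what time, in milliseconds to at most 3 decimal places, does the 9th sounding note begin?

note 9 onset = 8b = 7058.824ms

1. 0.0ms @ 0 + 1764.706ms (2)
2. 1764.706ms @ 2 + 441.176ms (1/2)
3. 2205.882ms @ 5/2 + 441.176ms (1/2)
4. 2647.059ms @ 3 + 882.353ms (1)
5. 3529.412ms @ 4 + 1323.529ms (3/2)
6. 4852.941ms @ 11/2 + 661.765ms (3/4)
7. 5514.706ms @ 25/4 + 661.765ms (3/4)
8. 6176.471ms @ 7 + 882.353ms (1)
9. 7058.824ms @ 8 + 1764.706ms (2)
10. 8823.529ms @ 10 + 1323.529ms (3/2)
11. 10147.059ms @ 23/2 + 441.176ms (1/2)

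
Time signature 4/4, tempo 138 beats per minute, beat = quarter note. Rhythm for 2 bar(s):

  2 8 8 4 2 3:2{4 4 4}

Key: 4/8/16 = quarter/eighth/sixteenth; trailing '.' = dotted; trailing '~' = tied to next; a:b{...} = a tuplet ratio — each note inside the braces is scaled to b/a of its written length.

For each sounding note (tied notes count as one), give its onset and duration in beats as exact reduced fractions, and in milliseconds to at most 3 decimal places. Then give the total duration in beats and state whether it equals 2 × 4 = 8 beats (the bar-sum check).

1) 0.0ms=0b +869.565ms=2b
2) 869.565ms=2b +217.391ms=1/2b
3) 1086.957ms=5/2b +217.391ms=1/2b
4) 1304.348ms=3b +434.783ms=1b
5) 1739.13ms=4b +869.565ms=2b
6) 2608.696ms=6b +289.855ms=2/3b
7) 2898.551ms=20/3b +289.855ms=2/3b
8) 3188.406ms=22/3b +289.855ms=2/3b
Σ=8b of 8 (138bpm 4/4) — PASS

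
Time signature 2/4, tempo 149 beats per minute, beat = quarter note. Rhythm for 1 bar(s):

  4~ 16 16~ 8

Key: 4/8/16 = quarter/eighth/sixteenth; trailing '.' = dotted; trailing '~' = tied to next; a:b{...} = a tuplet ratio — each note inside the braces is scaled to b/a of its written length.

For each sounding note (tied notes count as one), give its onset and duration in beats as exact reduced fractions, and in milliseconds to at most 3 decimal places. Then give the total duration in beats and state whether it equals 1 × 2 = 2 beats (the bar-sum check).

1) 0.0ms=0b +503.356ms=5/4b
2) 503.356ms=5/4b +302.013ms=3/4b
Σ=2b of 2 (149bpm 2/4) — PASS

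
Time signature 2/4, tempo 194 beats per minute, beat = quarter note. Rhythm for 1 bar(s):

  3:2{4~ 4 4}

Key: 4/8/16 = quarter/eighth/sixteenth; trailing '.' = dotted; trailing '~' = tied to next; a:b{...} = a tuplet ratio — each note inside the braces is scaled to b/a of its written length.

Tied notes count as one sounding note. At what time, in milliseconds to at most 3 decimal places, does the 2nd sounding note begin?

note 2 onset = 4/3b = 412.371ms

1. 0.0ms @ 0 + 412.371ms (4/3)
2. 412.371ms @ 4/3 + 206.186ms (2/3)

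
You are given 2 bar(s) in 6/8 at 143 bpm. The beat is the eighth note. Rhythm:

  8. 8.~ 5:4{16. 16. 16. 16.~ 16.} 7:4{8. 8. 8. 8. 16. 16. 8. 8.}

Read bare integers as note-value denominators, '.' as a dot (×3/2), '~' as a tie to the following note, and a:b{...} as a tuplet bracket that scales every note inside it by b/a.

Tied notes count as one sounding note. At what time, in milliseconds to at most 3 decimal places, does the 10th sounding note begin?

1. 0.0ms @ 0 + 629.371ms (3/2)
2. 629.371ms @ 3/2 + 881.119ms (21/10)
3. 1510.49ms @ 18/5 + 251.748ms (3/5)
4. 1762.238ms @ 21/5 + 251.748ms (3/5)
5. 2013.986ms @ 24/5 + 503.497ms (6/5)
6. 2517.483ms @ 6 + 359.64ms (6/7)
7. 2877.123ms @ 48/7 + 359.64ms (6/7)
8. 3236.763ms @ 54/7 + 359.64ms (6/7)
9. 3596.404ms @ 60/7 + 359.64ms (6/7)
10. 3956.044ms @ 66/7 + 179.82ms (3/7)
11. 4135.864ms @ 69/7 + 179.82ms (3/7)
12. 4315.684ms @ 72/7 + 359.64ms (6/7)
13. 4675.325ms @ 78/7 + 359.64ms (6/7)

note 10 onset = 66/7b = 3956.044ms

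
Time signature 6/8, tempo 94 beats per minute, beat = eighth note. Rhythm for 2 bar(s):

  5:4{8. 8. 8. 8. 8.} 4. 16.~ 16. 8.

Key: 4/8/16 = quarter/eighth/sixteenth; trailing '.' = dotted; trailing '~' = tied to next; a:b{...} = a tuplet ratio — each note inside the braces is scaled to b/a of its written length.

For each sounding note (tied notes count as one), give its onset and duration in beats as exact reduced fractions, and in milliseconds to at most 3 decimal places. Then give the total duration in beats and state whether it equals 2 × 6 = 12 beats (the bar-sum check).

1) 0.0ms=0b +765.957ms=6/5b
2) 765.957ms=6/5b +765.957ms=6/5b
3) 1531.915ms=12/5b +765.957ms=6/5b
4) 2297.872ms=18/5b +765.957ms=6/5b
5) 3063.83ms=24/5b +765.957ms=6/5b
6) 3829.787ms=6b +1914.894ms=3b
7) 5744.681ms=9b +957.447ms=3/2b
8) 6702.128ms=21/2b +957.447ms=3/2b
Σ=12b of 12 (94bpm 6/8) — PASS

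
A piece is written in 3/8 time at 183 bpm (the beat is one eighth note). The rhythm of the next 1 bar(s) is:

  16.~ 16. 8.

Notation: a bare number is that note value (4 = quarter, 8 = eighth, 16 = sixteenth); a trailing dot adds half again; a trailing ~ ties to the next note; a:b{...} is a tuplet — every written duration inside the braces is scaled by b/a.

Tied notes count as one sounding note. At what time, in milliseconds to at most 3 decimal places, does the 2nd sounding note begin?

1. 0.0ms @ 0 + 491.803ms (3/2)
2. 491.803ms @ 3/2 + 491.803ms (3/2)

note 2 onset = 3/2b = 491.803ms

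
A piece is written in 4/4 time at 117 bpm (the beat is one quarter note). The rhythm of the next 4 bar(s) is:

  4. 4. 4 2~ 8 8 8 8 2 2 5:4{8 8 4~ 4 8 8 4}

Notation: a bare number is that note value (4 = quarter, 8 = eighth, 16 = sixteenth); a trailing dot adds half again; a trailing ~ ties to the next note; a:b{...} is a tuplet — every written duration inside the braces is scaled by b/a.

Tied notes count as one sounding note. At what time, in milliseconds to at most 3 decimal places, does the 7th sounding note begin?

1. 0.0ms @ 0 + 769.231ms (3/2)
2. 769.231ms @ 3/2 + 769.231ms (3/2)
3. 1538.462ms @ 3 + 512.821ms (1)
4. 2051.282ms @ 4 + 1282.051ms (5/2)
5. 3333.333ms @ 13/2 + 256.41ms (1/2)
6. 3589.744ms @ 7 + 256.41ms (1/2)
7. 3846.154ms @ 15/2 + 256.41ms (1/2)
8. 4102.564ms @ 8 + 1025.641ms (2)
9. 5128.205ms @ 10 + 1025.641ms (2)
10. 6153.846ms @ 12 + 205.128ms (2/5)
11. 6358.974ms @ 62/5 + 205.128ms (2/5)
12. 6564.103ms @ 64/5 + 820.513ms (8/5)
13. 7384.615ms @ 72/5 + 205.128ms (2/5)
14. 7589.744ms @ 74/5 + 205.128ms (2/5)
15. 7794.872ms @ 76/5 + 410.256ms (4/5)

note 7 onset = 15/2b = 3846.154ms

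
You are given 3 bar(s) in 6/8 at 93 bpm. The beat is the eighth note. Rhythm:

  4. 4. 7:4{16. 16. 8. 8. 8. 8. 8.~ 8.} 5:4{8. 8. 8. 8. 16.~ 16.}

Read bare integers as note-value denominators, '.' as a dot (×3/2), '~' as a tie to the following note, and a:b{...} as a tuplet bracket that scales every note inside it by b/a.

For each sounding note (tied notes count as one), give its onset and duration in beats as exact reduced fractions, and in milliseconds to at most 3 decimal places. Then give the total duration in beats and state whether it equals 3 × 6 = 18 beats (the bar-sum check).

1) 0.0ms=0b +1935.484ms=3b
2) 1935.484ms=3b +1935.484ms=3b
3) 3870.968ms=6b +276.498ms=3/7b
4) 4147.465ms=45/7b +276.498ms=3/7b
5) 4423.963ms=48/7b +552.995ms=6/7b
6) 4976.959ms=54/7b +552.995ms=6/7b
7) 5529.954ms=60/7b +552.995ms=6/7b
8) 6082.949ms=66/7b +552.995ms=6/7b
9) 6635.945ms=72/7b +1105.991ms=12/7b
10) 7741.935ms=12b +774.194ms=6/5b
11) 8516.129ms=66/5b +774.194ms=6/5b
12) 9290.323ms=72/5b +774.194ms=6/5b
13) 10064.516ms=78/5b +774.194ms=6/5b
14) 10838.71ms=84/5b +774.194ms=6/5b
Σ=18b of 18 (93bpm 6/8) — PASS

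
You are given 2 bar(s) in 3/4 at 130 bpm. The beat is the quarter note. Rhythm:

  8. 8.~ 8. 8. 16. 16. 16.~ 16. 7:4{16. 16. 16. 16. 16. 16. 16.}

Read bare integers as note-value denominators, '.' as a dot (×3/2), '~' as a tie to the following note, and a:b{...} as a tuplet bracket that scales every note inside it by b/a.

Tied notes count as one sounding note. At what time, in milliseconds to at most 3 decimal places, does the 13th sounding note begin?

note 13 onset = 81/14b = 2670.33ms

1. 0.0ms @ 0 + 346.154ms (3/4)
2. 346.154ms @ 3/4 + 692.308ms (3/2)
3. 1038.462ms @ 9/4 + 346.154ms (3/4)
4. 1384.615ms @ 3 + 173.077ms (3/8)
5. 1557.692ms @ 27/8 + 173.077ms (3/8)
6. 1730.769ms @ 15/4 + 346.154ms (3/4)
7. 2076.923ms @ 9/2 + 98.901ms (3/14)
8. 2175.824ms @ 33/7 + 98.901ms (3/14)
9. 2274.725ms @ 69/14 + 98.901ms (3/14)
10. 2373.626ms @ 36/7 + 98.901ms (3/14)
11. 2472.527ms @ 75/14 + 98.901ms (3/14)
12. 2571.429ms @ 39/7 + 98.901ms (3/14)
13. 2670.33ms @ 81/14 + 98.901ms (3/14)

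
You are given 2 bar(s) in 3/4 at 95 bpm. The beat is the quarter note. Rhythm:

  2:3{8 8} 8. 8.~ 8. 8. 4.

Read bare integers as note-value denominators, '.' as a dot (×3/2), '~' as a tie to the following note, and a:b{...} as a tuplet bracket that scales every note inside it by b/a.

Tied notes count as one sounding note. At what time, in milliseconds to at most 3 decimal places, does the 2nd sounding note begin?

1. 0.0ms @ 0 + 473.684ms (3/4)
2. 473.684ms @ 3/4 + 473.684ms (3/4)
3. 947.368ms @ 3/2 + 473.684ms (3/4)
4. 1421.053ms @ 9/4 + 947.368ms (3/2)
5. 2368.421ms @ 15/4 + 473.684ms (3/4)
6. 2842.105ms @ 9/2 + 947.368ms (3/2)

note 2 onset = 3/4b = 473.684ms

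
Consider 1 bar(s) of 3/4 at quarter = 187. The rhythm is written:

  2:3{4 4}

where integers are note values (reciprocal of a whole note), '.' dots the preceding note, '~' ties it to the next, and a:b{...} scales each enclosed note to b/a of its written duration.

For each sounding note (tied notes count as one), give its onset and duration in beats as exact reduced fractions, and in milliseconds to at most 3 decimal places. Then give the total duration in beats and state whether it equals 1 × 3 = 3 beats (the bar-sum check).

1) 0.0ms=0b +481.283ms=3/2b
2) 481.283ms=3/2b +481.283ms=3/2b
Σ=3b of 3 (187bpm 3/4) — PASS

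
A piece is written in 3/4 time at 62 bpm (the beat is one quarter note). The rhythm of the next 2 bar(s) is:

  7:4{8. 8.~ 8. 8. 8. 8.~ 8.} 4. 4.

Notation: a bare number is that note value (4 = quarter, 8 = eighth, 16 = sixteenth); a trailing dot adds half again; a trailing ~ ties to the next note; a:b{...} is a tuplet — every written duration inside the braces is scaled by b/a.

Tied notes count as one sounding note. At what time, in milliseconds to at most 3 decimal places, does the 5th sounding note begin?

1. 0.0ms @ 0 + 414.747ms (3/7)
2. 414.747ms @ 3/7 + 829.493ms (6/7)
3. 1244.24ms @ 9/7 + 414.747ms (3/7)
4. 1658.986ms @ 12/7 + 414.747ms (3/7)
5. 2073.733ms @ 15/7 + 829.493ms (6/7)
6. 2903.226ms @ 3 + 1451.613ms (3/2)
7. 4354.839ms @ 9/2 + 1451.613ms (3/2)

note 5 onset = 15/7b = 2073.733ms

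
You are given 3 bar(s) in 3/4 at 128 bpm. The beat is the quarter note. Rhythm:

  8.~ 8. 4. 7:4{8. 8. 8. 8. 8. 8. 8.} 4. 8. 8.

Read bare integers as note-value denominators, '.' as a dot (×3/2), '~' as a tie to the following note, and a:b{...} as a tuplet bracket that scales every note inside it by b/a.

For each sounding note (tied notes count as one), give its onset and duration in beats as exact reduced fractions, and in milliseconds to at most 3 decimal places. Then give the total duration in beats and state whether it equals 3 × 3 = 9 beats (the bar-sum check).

1) 0.0ms=0b +703.125ms=3/2b
2) 703.125ms=3/2b +703.125ms=3/2b
3) 1406.25ms=3b +200.893ms=3/7b
4) 1607.143ms=24/7b +200.893ms=3/7b
5) 1808.036ms=27/7b +200.893ms=3/7b
6) 2008.929ms=30/7b +200.893ms=3/7b
7) 2209.821ms=33/7b +200.893ms=3/7b
8) 2410.714ms=36/7b +200.893ms=3/7b
9) 2611.607ms=39/7b +200.893ms=3/7b
10) 2812.5ms=6b +703.125ms=3/2b
11) 3515.625ms=15/2b +351.562ms=3/4b
12) 3867.188ms=33/4b +351.562ms=3/4b
Σ=9b of 9 (128bpm 3/4) — PASS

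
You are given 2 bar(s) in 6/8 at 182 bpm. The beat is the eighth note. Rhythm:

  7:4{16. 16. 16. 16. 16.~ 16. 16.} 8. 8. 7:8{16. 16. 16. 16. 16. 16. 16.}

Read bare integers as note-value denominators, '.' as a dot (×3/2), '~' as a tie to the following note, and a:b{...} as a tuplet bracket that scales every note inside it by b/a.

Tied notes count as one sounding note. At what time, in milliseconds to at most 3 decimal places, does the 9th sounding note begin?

note 9 onset = 6b = 1978.022ms

1. 0.0ms @ 0 + 141.287ms (3/7)
2. 141.287ms @ 3/7 + 141.287ms (3/7)
3. 282.575ms @ 6/7 + 141.287ms (3/7)
4. 423.862ms @ 9/7 + 141.287ms (3/7)
5. 565.149ms @ 12/7 + 282.575ms (6/7)
6. 847.724ms @ 18/7 + 141.287ms (3/7)
7. 989.011ms @ 3 + 494.505ms (3/2)
8. 1483.516ms @ 9/2 + 494.505ms (3/2)
9. 1978.022ms @ 6 + 282.575ms (6/7)
10. 2260.597ms @ 48/7 + 282.575ms (6/7)
11. 2543.171ms @ 54/7 + 282.575ms (6/7)
12. 2825.746ms @ 60/7 + 282.575ms (6/7)
13. 3108.32ms @ 66/7 + 282.575ms (6/7)
14. 3390.895ms @ 72/7 + 282.575ms (6/7)
15. 3673.469ms @ 78/7 + 282.575ms (6/7)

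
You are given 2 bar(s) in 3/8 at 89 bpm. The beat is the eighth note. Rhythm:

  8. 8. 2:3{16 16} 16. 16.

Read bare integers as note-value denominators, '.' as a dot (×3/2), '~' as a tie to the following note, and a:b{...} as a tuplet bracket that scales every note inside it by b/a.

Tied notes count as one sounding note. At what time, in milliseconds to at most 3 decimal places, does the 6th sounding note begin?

note 6 onset = 21/4b = 3539.326ms

1. 0.0ms @ 0 + 1011.236ms (3/2)
2. 1011.236ms @ 3/2 + 1011.236ms (3/2)
3. 2022.472ms @ 3 + 505.618ms (3/4)
4. 2528.09ms @ 15/4 + 505.618ms (3/4)
5. 3033.708ms @ 9/2 + 505.618ms (3/4)
6. 3539.326ms @ 21/4 + 505.618ms (3/4)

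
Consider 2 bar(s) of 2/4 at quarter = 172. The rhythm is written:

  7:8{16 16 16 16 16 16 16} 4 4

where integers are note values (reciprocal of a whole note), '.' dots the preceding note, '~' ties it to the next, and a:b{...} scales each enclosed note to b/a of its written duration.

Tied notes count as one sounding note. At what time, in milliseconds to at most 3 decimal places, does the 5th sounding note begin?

note 5 onset = 8/7b = 398.671ms

1. 0.0ms @ 0 + 99.668ms (2/7)
2. 99.668ms @ 2/7 + 99.668ms (2/7)
3. 199.336ms @ 4/7 + 99.668ms (2/7)
4. 299.003ms @ 6/7 + 99.668ms (2/7)
5. 398.671ms @ 8/7 + 99.668ms (2/7)
6. 498.339ms @ 10/7 + 99.668ms (2/7)
7. 598.007ms @ 12/7 + 99.668ms (2/7)
8. 697.674ms @ 2 + 348.837ms (1)
9. 1046.512ms @ 3 + 348.837ms (1)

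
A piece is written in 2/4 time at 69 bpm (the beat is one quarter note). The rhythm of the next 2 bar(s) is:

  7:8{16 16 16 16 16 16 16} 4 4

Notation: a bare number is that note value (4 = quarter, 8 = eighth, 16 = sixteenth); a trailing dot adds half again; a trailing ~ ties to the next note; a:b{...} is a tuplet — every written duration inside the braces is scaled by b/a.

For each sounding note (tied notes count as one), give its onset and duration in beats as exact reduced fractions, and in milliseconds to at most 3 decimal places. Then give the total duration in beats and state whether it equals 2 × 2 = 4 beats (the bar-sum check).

1) 0.0ms=0b +248.447ms=2/7b
2) 248.447ms=2/7b +248.447ms=2/7b
3) 496.894ms=4/7b +248.447ms=2/7b
4) 745.342ms=6/7b +248.447ms=2/7b
5) 993.789ms=8/7b +248.447ms=2/7b
6) 1242.236ms=10/7b +248.447ms=2/7b
7) 1490.683ms=12/7b +248.447ms=2/7b
8) 1739.13ms=2b +869.565ms=1b
9) 2608.696ms=3b +869.565ms=1b
Σ=4b of 4 (69bpm 2/4) — PASS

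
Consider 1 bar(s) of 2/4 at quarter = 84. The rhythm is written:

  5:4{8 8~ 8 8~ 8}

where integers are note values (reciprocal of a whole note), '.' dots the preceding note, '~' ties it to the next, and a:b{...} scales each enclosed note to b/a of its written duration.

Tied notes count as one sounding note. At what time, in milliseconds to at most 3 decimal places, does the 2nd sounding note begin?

1. 0.0ms @ 0 + 285.714ms (2/5)
2. 285.714ms @ 2/5 + 571.429ms (4/5)
3. 857.143ms @ 6/5 + 571.429ms (4/5)

note 2 onset = 2/5b = 285.714ms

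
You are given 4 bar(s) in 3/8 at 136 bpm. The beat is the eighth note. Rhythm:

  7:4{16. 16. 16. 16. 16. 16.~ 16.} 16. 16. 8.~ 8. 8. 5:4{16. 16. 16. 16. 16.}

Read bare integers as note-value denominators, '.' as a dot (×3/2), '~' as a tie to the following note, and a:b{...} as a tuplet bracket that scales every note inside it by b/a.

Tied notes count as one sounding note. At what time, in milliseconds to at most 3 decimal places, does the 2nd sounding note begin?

note 2 onset = 3/7b = 189.076ms

1. 0.0ms @ 0 + 189.076ms (3/7)
2. 189.076ms @ 3/7 + 189.076ms (3/7)
3. 378.151ms @ 6/7 + 189.076ms (3/7)
4. 567.227ms @ 9/7 + 189.076ms (3/7)
5. 756.303ms @ 12/7 + 189.076ms (3/7)
6. 945.378ms @ 15/7 + 378.151ms (6/7)
7. 1323.529ms @ 3 + 330.882ms (3/4)
8. 1654.412ms @ 15/4 + 330.882ms (3/4)
9. 1985.294ms @ 9/2 + 1323.529ms (3)
10. 3308.824ms @ 15/2 + 661.765ms (3/2)
11. 3970.588ms @ 9 + 264.706ms (3/5)
12. 4235.294ms @ 48/5 + 264.706ms (3/5)
13. 4500.0ms @ 51/5 + 264.706ms (3/5)
14. 4764.706ms @ 54/5 + 264.706ms (3/5)
15. 5029.412ms @ 57/5 + 264.706ms (3/5)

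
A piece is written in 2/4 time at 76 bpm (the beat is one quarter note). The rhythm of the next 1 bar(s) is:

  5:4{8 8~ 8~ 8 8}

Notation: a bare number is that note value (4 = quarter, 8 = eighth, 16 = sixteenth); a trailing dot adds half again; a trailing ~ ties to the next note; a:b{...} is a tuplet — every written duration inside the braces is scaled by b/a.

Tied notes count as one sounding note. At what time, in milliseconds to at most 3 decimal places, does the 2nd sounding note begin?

note 2 onset = 2/5b = 315.789ms

1. 0.0ms @ 0 + 315.789ms (2/5)
2. 315.789ms @ 2/5 + 947.368ms (6/5)
3. 1263.158ms @ 8/5 + 315.789ms (2/5)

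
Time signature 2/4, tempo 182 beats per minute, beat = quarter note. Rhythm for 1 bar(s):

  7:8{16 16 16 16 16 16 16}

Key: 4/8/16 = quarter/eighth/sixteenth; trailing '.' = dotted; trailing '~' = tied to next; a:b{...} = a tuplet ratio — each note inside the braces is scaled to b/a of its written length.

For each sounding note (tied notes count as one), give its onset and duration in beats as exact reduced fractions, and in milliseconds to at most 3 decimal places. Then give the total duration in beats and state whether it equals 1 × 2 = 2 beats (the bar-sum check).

1) 0.0ms=0b +94.192ms=2/7b
2) 94.192ms=2/7b +94.192ms=2/7b
3) 188.383ms=4/7b +94.192ms=2/7b
4) 282.575ms=6/7b +94.192ms=2/7b
5) 376.766ms=8/7b +94.192ms=2/7b
6) 470.958ms=10/7b +94.192ms=2/7b
7) 565.149ms=12/7b +94.192ms=2/7b
Σ=2b of 2 (182bpm 2/4) — PASS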